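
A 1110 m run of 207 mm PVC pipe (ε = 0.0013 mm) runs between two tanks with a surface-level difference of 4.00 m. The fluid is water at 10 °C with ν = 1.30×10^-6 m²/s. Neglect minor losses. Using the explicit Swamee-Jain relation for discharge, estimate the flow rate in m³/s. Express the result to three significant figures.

Swamee-Jain (Type II): Q = -0.965·√(gD⁵h_f/L)·ln[ε/(3.7D) + √(3.17ν²L/(gD³h_f))]
√(gD⁵h_f/L) = √(9.81·0.207⁵·4.00/1110) = 0.003665
ε/(3.7D) = 1.70×10^-6; √(3.17ν²L/(gD³h_f)) = 1.31×10^-4
Q = -0.965·0.003665·ln(1.324×10^-4) = 0.03159 m³/s
Check: V = 0.939 m/s, Re = 1.49×10^5, f = 0.01650, h_f = 3.97 m ≈ 4.00 m ✓

Q ≈ 0.0316 m³/s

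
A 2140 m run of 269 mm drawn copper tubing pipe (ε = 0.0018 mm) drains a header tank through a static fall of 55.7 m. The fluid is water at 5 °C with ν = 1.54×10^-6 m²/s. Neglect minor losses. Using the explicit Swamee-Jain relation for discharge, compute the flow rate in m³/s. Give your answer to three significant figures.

Q ≈ 0.185 m³/s

Swamee-Jain (Type II): Q = -0.965·√(gD⁵h_f/L)·ln[ε/(3.7D) + √(3.17ν²L/(gD³h_f))]
√(gD⁵h_f/L) = √(9.81·0.269⁵·55.7/2140) = 0.01896
ε/(3.7D) = 1.81×10^-6; √(3.17ν²L/(gD³h_f)) = 3.89×10^-5
Q = -0.965·0.01896·ln(4.070×10^-5) = 0.1850 m³/s
Check: V = 3.26 m/s, Re = 5.69×10^5, f = 0.01291, h_f = 55.5 m ≈ 55.7 m ✓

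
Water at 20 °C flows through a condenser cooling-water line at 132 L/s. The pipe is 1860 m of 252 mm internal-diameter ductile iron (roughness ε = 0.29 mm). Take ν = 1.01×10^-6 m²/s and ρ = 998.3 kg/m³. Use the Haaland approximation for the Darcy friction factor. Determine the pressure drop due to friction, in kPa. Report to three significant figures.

Δp ≈ 535 kPa

V = 4Q/(πD²) = 4·0.132/(π·0.252²) = 2.647 m/s
Re = VD/ν = 2.647·0.252/1.01×10^-6 = 6.60×10^5 → turbulent
ε/D = 0.29/252 = 0.00115
Haaland: f = 0.02073
h_f = f(L/D)V²/(2g) = 0.02073·(1860/0.252)·2.647²/(2·9.81) = 54.61 m
Δp = ρg·h_f = 998.3·9.81·54.61 = 534.9 kPa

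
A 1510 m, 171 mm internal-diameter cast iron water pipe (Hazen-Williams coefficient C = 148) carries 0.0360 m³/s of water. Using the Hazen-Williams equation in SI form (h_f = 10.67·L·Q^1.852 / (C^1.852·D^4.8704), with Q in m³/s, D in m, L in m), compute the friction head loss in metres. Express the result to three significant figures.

h_f ≈ 17.8 m

h_f = 10.67·1510·0.0360^1.852 / (148^1.852·0.171^4.8704) = 17.77 m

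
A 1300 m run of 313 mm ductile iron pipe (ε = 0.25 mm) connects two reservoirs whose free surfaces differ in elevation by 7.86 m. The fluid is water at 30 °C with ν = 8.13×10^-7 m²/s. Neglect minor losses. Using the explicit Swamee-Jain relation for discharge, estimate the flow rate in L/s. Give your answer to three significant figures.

Q ≈ 107 L/s

Swamee-Jain (Type II): Q = -0.965·√(gD⁵h_f/L)·ln[ε/(3.7D) + √(3.17ν²L/(gD³h_f))]
√(gD⁵h_f/L) = √(9.81·0.313⁵·7.86/1300) = 0.01335
ε/(3.7D) = 2.16×10^-4; √(3.17ν²L/(gD³h_f)) = 3.39×10^-5
Q = -0.965·0.01335·ln(2.498×10^-4) = 0.1068 m³/s
Check: V = 1.39 m/s, Re = 5.35×10^5, f = 0.01938, h_f = 7.91 m ≈ 7.86 m ✓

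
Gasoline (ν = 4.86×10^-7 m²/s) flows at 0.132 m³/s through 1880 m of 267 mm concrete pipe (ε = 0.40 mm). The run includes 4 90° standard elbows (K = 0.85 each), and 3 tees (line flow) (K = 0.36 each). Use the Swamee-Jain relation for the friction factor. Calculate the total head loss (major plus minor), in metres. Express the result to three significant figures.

H_L ≈ 45.1 m

V = 4Q/(πD²) = 2.358 m/s; V²/2g = 0.2833 m
Re = 1.30×10^6, ε/D = 0.00150 → f = 0.02197 (Swamee-Jain)
Major: h_f = f(L/D)·V²/2g = 0.02197·7041·0.2833 = 43.81 m
Minor: ΣK = 4.48; h_m = ΣK·V²/2g = 1.269 m
Total H_L = 43.81 + 1.269 = 45.08 m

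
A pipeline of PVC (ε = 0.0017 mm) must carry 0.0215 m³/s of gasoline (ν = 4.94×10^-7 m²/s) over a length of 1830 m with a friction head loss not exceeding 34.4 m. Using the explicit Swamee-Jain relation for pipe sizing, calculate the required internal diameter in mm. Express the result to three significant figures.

Swamee-Jain (Type III): D = 0.66·[ε^1.25·(LQ²/(gh_f))^4.75 + ν·Q^9.4·(L/(gh_f))^5.2]^0.04
LQ²/(gh_f) = 0.002507; L/(gh_f) = 5.423
Term 1 = ε^1.25·(…)^4.75 = 2.72×10^-20; Term 2 = ν·Q^9.4·(…)^5.2 = 6.86×10^-19
D = 0.66·(2.72×10^-20 + 6.86×10^-19)^0.04 = 0.1241 m = 124 mm
Check: V = 1.78 m/s, Re = 4.47×10^5, f = 0.01356, h_f = 32.2 m ≈ 34.4 m ✓

D ≈ 124 mm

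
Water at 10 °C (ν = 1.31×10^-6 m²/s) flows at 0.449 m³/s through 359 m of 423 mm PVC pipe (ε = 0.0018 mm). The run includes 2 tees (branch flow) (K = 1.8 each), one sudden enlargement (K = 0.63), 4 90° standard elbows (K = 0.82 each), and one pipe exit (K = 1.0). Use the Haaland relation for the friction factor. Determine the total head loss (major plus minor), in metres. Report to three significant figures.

V = 4Q/(πD²) = 3.195 m/s; V²/2g = 0.5203 m
Re = 1.03×10^6, ε/D = 4.26×10^-6 → f = 0.01160 (Haaland)
Major: h_f = f(L/D)·V²/2g = 0.01160·848.7·0.5203 = 5.122 m
Minor: ΣK = 8.51; h_m = ΣK·V²/2g = 4.428 m
Total H_L = 5.122 + 4.428 = 9.550 m

H_L ≈ 9.55 m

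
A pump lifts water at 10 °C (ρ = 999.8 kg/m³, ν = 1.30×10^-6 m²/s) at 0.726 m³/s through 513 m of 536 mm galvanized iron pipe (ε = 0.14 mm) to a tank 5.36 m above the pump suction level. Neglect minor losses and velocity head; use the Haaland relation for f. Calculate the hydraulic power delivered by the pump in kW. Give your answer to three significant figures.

P_hyd ≈ 92.4 kW

V = 4Q/(πD²) = 3.217 m/s; Re = 1.33×10^6; ε/D = 2.61×10^-4; f = 0.01508
h_f = f(L/D)V²/2g = 7.613 m
Total head H = z + h_f = 5.36 + 7.613 = 12.97 m
P_hyd = ρgQH = 999.8·9.81·0.726·12.97 = 92.37 kW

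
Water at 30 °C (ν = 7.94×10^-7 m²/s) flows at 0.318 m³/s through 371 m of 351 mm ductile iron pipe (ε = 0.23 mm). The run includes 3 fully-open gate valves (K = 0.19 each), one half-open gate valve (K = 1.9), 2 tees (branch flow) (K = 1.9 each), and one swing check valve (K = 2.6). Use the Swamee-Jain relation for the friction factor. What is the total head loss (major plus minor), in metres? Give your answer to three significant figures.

H_L ≈ 15.4 m

V = 4Q/(πD²) = 3.286 m/s; V²/2g = 0.5505 m
Re = 1.45×10^6, ε/D = 6.55×10^-4 → f = 0.01813 (Swamee-Jain)
Major: h_f = f(L/D)·V²/2g = 0.01813·1057·0.5505 = 10.55 m
Minor: ΣK = 8.87; h_m = ΣK·V²/2g = 4.883 m
Total H_L = 10.55 + 4.883 = 15.43 m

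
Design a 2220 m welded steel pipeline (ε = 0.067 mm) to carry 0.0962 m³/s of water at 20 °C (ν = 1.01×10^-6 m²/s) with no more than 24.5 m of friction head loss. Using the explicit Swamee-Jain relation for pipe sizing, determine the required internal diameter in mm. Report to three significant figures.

Swamee-Jain (Type III): D = 0.66·[ε^1.25·(LQ²/(gh_f))^4.75 + ν·Q^9.4·(L/(gh_f))^5.2]^0.04
LQ²/(gh_f) = 0.08548; L/(gh_f) = 9.237
Term 1 = ε^1.25·(…)^4.75 = 5.12×10^-11; Term 2 = ν·Q^9.4·(…)^5.2 = 2.93×10^-11
D = 0.66·(5.12×10^-11 + 2.93×10^-11)^0.04 = 0.2605 m = 260 mm
Check: V = 1.81 m/s, Re = 4.66×10^5, f = 0.01611, h_f = 22.8 m ≈ 24.5 m ✓

D ≈ 260 mm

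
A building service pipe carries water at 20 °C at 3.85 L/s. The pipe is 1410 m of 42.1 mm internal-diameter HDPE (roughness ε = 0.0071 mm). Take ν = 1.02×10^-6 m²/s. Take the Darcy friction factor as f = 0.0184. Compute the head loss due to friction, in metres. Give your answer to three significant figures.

h_f ≈ 240 m

V = 4Q/(πD²) = 4·0.00385/(π·0.0421²) = 2.766 m/s
h_f = f(L/D)V²/(2g) = 0.01840·(1410/0.0421)·2.766²/(2·9.81) = 240.3 m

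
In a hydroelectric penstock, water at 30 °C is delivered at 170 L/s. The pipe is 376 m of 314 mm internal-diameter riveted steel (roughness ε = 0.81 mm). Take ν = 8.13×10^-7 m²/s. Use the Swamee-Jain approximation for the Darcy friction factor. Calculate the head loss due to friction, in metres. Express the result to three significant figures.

h_f ≈ 7.46 m

V = 4Q/(πD²) = 4·0.170/(π·0.314²) = 2.195 m/s
Re = VD/ν = 2.195·0.314/8.13×10^-7 = 8.48×10^5 → turbulent
ε/D = 0.81/314 = 0.00258
Swamee-Jain: f = 0.02535
h_f = f(L/D)V²/(2g) = 0.02535·(376/0.314)·2.195²/(2·9.81) = 7.456 m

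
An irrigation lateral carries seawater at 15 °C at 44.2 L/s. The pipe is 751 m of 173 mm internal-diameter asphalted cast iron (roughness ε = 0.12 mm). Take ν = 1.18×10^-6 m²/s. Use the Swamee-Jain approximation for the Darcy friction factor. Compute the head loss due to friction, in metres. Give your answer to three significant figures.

h_f ≈ 15.2 m

V = 4Q/(πD²) = 4·0.0442/(π·0.173²) = 1.880 m/s
Re = VD/ν = 1.880·0.173/1.18×10^-6 = 2.76×10^5 → turbulent
ε/D = 0.12/173 = 6.94×10^-4
Swamee-Jain: f = 0.01946
h_f = f(L/D)V²/(2g) = 0.01946·(751/0.173)·1.880²/(2·9.81) = 15.22 m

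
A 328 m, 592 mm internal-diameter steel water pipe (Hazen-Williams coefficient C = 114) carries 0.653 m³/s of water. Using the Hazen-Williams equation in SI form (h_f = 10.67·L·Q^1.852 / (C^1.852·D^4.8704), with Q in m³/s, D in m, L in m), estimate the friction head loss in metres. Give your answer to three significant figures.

h_f = 10.67·328·0.653^1.852 / (114^1.852·0.592^4.8704) = 3.168 m

h_f ≈ 3.17 m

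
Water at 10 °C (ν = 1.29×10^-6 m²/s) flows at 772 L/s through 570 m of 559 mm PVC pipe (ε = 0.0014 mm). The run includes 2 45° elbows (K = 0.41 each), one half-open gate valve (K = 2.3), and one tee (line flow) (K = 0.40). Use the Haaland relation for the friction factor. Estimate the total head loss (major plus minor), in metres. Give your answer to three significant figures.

H_L ≈ 7.46 m

V = 4Q/(πD²) = 3.146 m/s; V²/2g = 0.5043 m
Re = 1.36×10^6, ε/D = 2.50×10^-6 → f = 0.01106 (Haaland)
Major: h_f = f(L/D)·V²/2g = 0.01106·1020·0.5043 = 5.685 m
Minor: ΣK = 3.52; h_m = ΣK·V²/2g = 1.775 m
Total H_L = 5.685 + 1.775 = 7.461 m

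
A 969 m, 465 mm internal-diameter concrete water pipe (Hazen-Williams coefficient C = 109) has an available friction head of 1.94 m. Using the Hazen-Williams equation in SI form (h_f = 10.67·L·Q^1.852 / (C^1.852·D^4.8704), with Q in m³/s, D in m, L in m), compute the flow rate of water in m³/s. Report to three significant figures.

Rearranging: Q = [h_f·C^1.852·D^4.8704 / (10.67·L)]^(1/1.852)
Q = [1.94·109^1.852·0.465^4.8704 / (10.67·969)]^0.540 = 0.1415 m³/s

Q ≈ 0.141 m³/s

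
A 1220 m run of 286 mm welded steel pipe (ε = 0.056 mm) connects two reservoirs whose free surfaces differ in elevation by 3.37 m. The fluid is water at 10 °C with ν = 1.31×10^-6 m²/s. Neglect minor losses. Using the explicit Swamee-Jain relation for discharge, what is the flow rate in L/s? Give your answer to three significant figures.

Q ≈ 61.4 L/s

Swamee-Jain (Type II): Q = -0.965·√(gD⁵h_f/L)·ln[ε/(3.7D) + √(3.17ν²L/(gD³h_f))]
√(gD⁵h_f/L) = √(9.81·0.286⁵·3.37/1220) = 0.007201
ε/(3.7D) = 5.29×10^-5; √(3.17ν²L/(gD³h_f)) = 9.26×10^-5
Q = -0.965·0.007201·ln(1.456×10^-4) = 0.06139 m³/s
Check: V = 0.956 m/s, Re = 2.09×10^5, f = 0.01701, h_f = 3.38 m ≈ 3.37 m ✓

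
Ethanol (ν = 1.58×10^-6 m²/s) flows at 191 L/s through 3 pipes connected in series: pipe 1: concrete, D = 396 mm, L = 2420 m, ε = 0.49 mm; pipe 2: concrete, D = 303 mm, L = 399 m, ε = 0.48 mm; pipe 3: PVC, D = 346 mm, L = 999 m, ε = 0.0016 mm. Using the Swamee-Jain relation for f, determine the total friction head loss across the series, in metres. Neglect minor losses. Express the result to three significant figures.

H ≈ 34.9 m

Pipe 1: V = 1.551 m/s, Re = 3.89×10^5, ε/D = 0.00124, f = 0.02148, h_1 = f(L/D)V²/2g = 16.09 m
Pipe 2: V = 2.649 m/s, Re = 5.08×10^5, ε/D = 0.00158, f = 0.02258, h_2 = f(L/D)V²/2g = 10.63 m
Pipe 3: V = 2.031 m/s, Re = 4.45×10^5, ε/D = 4.62×10^-6, f = 0.01344, h_3 = f(L/D)V²/2g = 8.161 m
Series → Q common, losses add: H = Σh = 34.89 m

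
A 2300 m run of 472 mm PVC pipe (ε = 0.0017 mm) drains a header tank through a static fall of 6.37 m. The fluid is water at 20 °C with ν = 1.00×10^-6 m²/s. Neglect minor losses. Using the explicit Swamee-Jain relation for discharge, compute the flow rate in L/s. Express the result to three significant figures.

Q ≈ 250 L/s

Swamee-Jain (Type II): Q = -0.965·√(gD⁵h_f/L)·ln[ε/(3.7D) + √(3.17ν²L/(gD³h_f))]
√(gD⁵h_f/L) = √(9.81·0.472⁵·6.37/2300) = 0.02523
ε/(3.7D) = 9.73×10^-7; √(3.17ν²L/(gD³h_f)) = 3.33×10^-5
Q = -0.965·0.02523·ln(3.428×10^-5) = 0.2503 m³/s
Check: V = 1.43 m/s, Re = 6.75×10^5, f = 0.01249, h_f = 6.35 m ≈ 6.37 m ✓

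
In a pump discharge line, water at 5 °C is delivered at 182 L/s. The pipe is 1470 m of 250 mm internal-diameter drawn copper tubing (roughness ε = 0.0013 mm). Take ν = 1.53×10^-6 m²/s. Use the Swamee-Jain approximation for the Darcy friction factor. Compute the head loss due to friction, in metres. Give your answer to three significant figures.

V = 4Q/(πD²) = 4·0.182/(π·0.250²) = 3.708 m/s
Re = VD/ν = 3.708·0.250/1.53×10^-6 = 6.06×10^5 → turbulent
ε/D = 0.0013/250 = 5.20×10^-6
Swamee-Jain: f = 0.01275
h_f = f(L/D)V²/(2g) = 0.01275·(1470/0.250)·3.708²/(2·9.81) = 52.52 m

h_f ≈ 52.5 m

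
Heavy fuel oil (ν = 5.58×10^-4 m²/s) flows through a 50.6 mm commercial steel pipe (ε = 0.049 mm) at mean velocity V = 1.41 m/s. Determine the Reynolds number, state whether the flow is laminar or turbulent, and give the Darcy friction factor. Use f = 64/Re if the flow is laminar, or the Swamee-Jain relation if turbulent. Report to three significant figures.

Re = VD/ν = 1.410·0.0506/5.58×10^-4 = 128
Re < 2300 → laminar → f = 64/Re = 0.5005

Re ≈ 128; laminar; f = 64/Re ≈ 0.501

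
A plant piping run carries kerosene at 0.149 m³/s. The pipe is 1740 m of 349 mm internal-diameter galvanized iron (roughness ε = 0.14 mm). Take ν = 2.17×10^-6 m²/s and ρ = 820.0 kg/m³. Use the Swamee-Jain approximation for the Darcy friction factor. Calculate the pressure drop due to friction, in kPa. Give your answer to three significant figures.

Δp ≈ 89.3 kPa

V = 4Q/(πD²) = 4·0.149/(π·0.349²) = 1.558 m/s
Re = VD/ν = 1.558·0.349/2.17×10^-6 = 2.51×10^5 → turbulent
ε/D = 0.14/349 = 4.01×10^-4
Swamee-Jain: f = 0.01801
h_f = f(L/D)V²/(2g) = 0.01801·(1740/0.349)·1.558²/(2·9.81) = 11.10 m
Δp = ρg·h_f = 820.0·9.81·11.10 = 89.29 kPa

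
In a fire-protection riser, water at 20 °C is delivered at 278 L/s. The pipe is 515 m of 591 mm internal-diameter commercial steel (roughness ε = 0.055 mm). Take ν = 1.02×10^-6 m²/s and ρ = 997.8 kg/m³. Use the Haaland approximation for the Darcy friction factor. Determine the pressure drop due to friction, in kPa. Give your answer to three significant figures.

V = 4Q/(πD²) = 4·0.278/(π·0.591²) = 1.013 m/s
Re = VD/ν = 1.013·0.591/1.02×10^-6 = 5.87×10^5 → turbulent
ε/D = 0.055/591 = 9.31×10^-5
Haaland: f = 0.01393
h_f = f(L/D)V²/(2g) = 0.01393·(515/0.591)·1.013²/(2·9.81) = 0.6352 m
Δp = ρg·h_f = 997.8·9.81·0.6352 = 6.217 kPa

Δp ≈ 6.22 kPa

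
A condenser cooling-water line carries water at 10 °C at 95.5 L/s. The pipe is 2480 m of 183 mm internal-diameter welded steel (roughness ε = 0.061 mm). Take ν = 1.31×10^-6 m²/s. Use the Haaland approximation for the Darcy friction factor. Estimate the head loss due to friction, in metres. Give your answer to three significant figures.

V = 4Q/(πD²) = 4·0.0955/(π·0.183²) = 3.631 m/s
Re = VD/ν = 3.631·0.183/1.31×10^-6 = 5.07×10^5 → turbulent
ε/D = 0.061/183 = 3.33×10^-4
Haaland: f = 0.01640
h_f = f(L/D)V²/(2g) = 0.01640·(2480/0.183)·3.631²/(2·9.81) = 149.4 m

h_f ≈ 149 m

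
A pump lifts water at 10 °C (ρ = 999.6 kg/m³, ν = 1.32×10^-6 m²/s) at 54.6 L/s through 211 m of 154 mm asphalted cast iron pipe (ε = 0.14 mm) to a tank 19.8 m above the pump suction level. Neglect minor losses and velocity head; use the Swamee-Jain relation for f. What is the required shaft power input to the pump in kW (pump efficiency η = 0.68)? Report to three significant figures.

P_shaft ≈ 25.2 kW

V = 4Q/(πD²) = 2.931 m/s; Re = 3.42×10^5; ε/D = 9.09×10^-4; f = 0.02024
h_f = f(L/D)V²/2g = 12.14 m
Total head H = z + h_f = 19.8 + 12.14 = 31.94 m
P_hyd = ρgQH = 999.6·9.81·0.0546·31.94 = 17.10 kW
P_shaft = P_hyd/η = 17.10/0.68 = 25.15 kW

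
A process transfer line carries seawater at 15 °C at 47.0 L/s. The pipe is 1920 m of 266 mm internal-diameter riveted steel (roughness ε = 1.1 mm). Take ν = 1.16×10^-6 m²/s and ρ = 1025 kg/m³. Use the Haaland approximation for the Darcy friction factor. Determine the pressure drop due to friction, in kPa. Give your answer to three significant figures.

V = 4Q/(πD²) = 4·0.0470/(π·0.266²) = 0.8458 m/s
Re = VD/ν = 0.8458·0.266/1.16×10^-6 = 1.94×10^5 → turbulent
ε/D = 1.1/266 = 0.00414
Haaland: f = 0.02925
h_f = f(L/D)V²/(2g) = 0.02925·(1920/0.266)·0.8458²/(2·9.81) = 7.698 m
Δp = ρg·h_f = 1025·9.81·7.698 = 77.41 kPa

Δp ≈ 77.4 kPa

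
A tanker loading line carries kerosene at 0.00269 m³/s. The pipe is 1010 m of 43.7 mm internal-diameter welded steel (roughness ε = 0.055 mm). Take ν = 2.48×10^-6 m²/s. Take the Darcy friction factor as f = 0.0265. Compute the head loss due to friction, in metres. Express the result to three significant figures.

V = 4Q/(πD²) = 4·0.00269/(π·0.0437²) = 1.793 m/s
h_f = f(L/D)V²/(2g) = 0.02650·(1010/0.0437)·1.793²/(2·9.81) = 100.4 m

h_f ≈ 100 m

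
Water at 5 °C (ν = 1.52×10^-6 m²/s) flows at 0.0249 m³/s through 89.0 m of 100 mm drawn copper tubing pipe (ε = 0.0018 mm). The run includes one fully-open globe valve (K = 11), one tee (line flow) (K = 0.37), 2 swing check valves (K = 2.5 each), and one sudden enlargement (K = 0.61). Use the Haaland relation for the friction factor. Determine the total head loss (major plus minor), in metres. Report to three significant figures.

H_L ≈ 15.8 m

V = 4Q/(πD²) = 3.170 m/s; V²/2g = 0.5123 m
Re = 2.09×10^5, ε/D = 1.80×10^-5 → f = 0.01549 (Haaland)
Major: h_f = f(L/D)·V²/2g = 0.01549·890.0·0.5123 = 7.062 m
Minor: ΣK = 17.0; h_m = ΣK·V²/2g = 8.699 m
Total H_L = 7.062 + 8.699 = 15.76 m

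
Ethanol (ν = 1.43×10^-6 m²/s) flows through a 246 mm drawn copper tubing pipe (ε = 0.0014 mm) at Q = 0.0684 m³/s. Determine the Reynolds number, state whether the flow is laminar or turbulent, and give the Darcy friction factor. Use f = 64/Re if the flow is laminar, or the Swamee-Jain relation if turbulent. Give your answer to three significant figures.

Re ≈ 2.48×10^5; turbulent; f ≈ 0.0150

V = 4Q/(πD²) = 1.439 m/s
Re = VD/ν = 1.439·0.246/1.43×10^-6 = 2.48×10^5
Re > 4000 → turbulent; ε/D = 5.69×10^-6
Swamee-Jain: f = 0.01497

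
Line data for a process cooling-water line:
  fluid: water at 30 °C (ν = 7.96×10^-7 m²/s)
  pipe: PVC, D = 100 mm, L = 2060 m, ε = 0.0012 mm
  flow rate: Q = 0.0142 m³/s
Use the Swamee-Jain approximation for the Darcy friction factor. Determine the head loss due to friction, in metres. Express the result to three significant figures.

h_f ≈ 52.4 m

V = 4Q/(πD²) = 4·0.0142/(π·0.100²) = 1.808 m/s
Re = VD/ν = 1.808·0.100/7.96×10^-7 = 2.27×10^5 → turbulent
ε/D = 0.0012/100 = 1.20×10^-5
Swamee-Jain: f = 0.01527
h_f = f(L/D)V²/(2g) = 0.01527·(2060/0.100)·1.808²/(2·9.81) = 52.42 m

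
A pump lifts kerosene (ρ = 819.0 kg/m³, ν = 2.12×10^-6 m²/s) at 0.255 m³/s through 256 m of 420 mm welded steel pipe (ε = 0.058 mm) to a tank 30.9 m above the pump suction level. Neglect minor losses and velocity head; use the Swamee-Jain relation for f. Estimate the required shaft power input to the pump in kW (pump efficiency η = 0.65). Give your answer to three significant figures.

V = 4Q/(πD²) = 1.841 m/s; Re = 3.65×10^5; ε/D = 1.38×10^-4; f = 0.01542
h_f = f(L/D)V²/2g = 1.622 m
Total head H = z + h_f = 30.9 + 1.622 = 32.52 m
P_hyd = ρgQH = 819.0·9.81·0.255·32.52 = 66.63 kW
P_shaft = P_hyd/η = 66.63/0.65 = 102.5 kW

P_shaft ≈ 103 kW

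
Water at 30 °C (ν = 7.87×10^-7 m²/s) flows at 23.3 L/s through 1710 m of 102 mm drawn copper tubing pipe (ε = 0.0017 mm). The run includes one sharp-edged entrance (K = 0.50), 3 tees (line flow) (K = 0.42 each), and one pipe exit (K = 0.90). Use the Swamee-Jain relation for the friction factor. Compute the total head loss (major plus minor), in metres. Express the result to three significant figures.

V = 4Q/(πD²) = 2.851 m/s; V²/2g = 0.4144 m
Re = 3.70×10^5, ε/D = 1.67×10^-5 → f = 0.01405 (Swamee-Jain)
Major: h_f = f(L/D)·V²/2g = 0.01405·16765·0.4144 = 97.61 m
Minor: ΣK = 2.66; h_m = ΣK·V²/2g = 1.102 m
Total H_L = 97.61 + 1.102 = 98.71 m

H_L ≈ 98.7 m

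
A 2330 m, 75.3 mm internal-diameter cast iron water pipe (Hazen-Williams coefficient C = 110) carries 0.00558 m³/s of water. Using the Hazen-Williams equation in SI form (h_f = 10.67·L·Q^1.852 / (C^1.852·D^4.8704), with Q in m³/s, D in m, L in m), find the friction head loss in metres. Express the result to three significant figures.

h_f = 10.67·2330·0.00558^1.852 / (110^1.852·0.0753^4.8704) = 81.67 m

h_f ≈ 81.7 m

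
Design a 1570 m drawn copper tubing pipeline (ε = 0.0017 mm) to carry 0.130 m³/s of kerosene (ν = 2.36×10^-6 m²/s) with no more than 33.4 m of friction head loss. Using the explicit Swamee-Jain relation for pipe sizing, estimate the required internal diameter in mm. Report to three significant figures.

D ≈ 253 mm

Swamee-Jain (Type III): D = 0.66·[ε^1.25·(LQ²/(gh_f))^4.75 + ν·Q^9.4·(L/(gh_f))^5.2]^0.04
LQ²/(gh_f) = 0.08098; L/(gh_f) = 4.792
Term 1 = ε^1.25·(…)^4.75 = 4.01×10^-13; Term 2 = ν·Q^9.4·(…)^5.2 = 3.82×10^-11
D = 0.66·(4.01×10^-13 + 3.82×10^-11)^0.04 = 0.2529 m = 253 mm
Check: V = 2.59 m/s, Re = 2.77×10^5, f = 0.01466, h_f = 31.0 m ≈ 33.4 m ✓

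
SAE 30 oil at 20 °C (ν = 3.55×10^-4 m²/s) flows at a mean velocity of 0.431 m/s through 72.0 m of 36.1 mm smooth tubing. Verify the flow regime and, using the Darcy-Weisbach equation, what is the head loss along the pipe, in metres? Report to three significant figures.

h_f ≈ 27.6 m

Re = VD/ν = 0.431·0.03610/3.55×10^-4 = 43.8 → laminar (Re < 2300)
f = 64/Re = 1.460
h_f = f(L/D)V²/(2g) = 1.460·(72.0/0.03610)·0.431²/(2·9.81) = 27.57 m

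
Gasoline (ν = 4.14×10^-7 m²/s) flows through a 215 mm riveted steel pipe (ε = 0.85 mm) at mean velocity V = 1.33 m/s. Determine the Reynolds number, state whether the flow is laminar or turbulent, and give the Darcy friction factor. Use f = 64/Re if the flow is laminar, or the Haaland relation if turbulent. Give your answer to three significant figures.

Re = VD/ν = 1.330·0.215/4.14×10^-7 = 6.91×10^5
Re > 4000 → turbulent; ε/D = 0.00395
Haaland: f = 0.02852

Re ≈ 6.91×10^5; turbulent; f ≈ 0.0285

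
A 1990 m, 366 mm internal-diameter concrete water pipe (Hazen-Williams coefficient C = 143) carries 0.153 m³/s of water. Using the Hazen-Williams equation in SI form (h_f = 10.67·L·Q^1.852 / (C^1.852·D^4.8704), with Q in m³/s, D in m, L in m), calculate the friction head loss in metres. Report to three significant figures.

h_f ≈ 8.94 m

h_f = 10.67·1990·0.153^1.852 / (143^1.852·0.366^4.8704) = 8.941 m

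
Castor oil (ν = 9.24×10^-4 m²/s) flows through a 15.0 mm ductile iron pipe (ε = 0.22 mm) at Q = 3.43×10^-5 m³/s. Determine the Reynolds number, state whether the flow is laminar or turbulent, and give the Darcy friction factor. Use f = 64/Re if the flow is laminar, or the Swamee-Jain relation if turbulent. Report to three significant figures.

V = 4Q/(πD²) = 0.1941 m/s
Re = VD/ν = 0.1941·0.0150/9.24×10^-4 = 3.15
Re < 2300 → laminar → f = 64/Re = 20.31

Re ≈ 3.15; laminar; f = 64/Re ≈ 20.3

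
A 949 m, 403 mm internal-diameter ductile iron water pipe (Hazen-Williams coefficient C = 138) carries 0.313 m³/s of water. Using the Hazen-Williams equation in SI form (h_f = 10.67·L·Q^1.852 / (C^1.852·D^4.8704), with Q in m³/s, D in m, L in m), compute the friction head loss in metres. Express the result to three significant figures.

h_f ≈ 10.7 m

h_f = 10.67·949·0.313^1.852 / (138^1.852·0.403^4.8704) = 10.73 m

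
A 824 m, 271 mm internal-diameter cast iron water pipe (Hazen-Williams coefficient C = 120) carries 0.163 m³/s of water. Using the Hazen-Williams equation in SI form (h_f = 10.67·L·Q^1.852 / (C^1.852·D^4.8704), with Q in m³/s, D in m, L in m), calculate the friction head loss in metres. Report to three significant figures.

h_f ≈ 24.9 m

h_f = 10.67·824·0.163^1.852 / (120^1.852·0.271^4.8704) = 24.89 m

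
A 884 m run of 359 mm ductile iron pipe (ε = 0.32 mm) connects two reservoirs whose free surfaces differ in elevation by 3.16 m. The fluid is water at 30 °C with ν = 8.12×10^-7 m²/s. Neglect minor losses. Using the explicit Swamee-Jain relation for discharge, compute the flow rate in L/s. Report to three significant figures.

Swamee-Jain (Type II): Q = -0.965·√(gD⁵h_f/L)·ln[ε/(3.7D) + √(3.17ν²L/(gD³h_f))]
√(gD⁵h_f/L) = √(9.81·0.359⁵·3.16/884) = 0.01446
ε/(3.7D) = 2.41×10^-4; √(3.17ν²L/(gD³h_f)) = 3.59×10^-5
Q = -0.965·0.01446·ln(2.768×10^-4) = 0.1143 m³/s
Check: V = 1.13 m/s, Re = 4.99×10^5, f = 0.01987, h_f = 3.18 m ≈ 3.16 m ✓

Q ≈ 114 L/s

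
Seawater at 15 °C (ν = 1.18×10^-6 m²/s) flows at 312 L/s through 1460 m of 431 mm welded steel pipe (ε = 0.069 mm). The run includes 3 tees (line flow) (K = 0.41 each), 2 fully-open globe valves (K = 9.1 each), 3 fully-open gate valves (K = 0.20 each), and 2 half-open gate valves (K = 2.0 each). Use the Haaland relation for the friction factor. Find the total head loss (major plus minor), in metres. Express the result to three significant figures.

V = 4Q/(πD²) = 2.139 m/s; V²/2g = 0.2331 m
Re = 7.81×10^5, ε/D = 1.60×10^-4 → f = 0.01437 (Haaland)
Major: h_f = f(L/D)·V²/2g = 0.01437·3387·0.2331 = 11.34 m
Minor: ΣK = 24.0; h_m = ΣK·V²/2g = 5.601 m
Total H_L = 11.34 + 5.601 = 16.94 m

H_L ≈ 16.9 m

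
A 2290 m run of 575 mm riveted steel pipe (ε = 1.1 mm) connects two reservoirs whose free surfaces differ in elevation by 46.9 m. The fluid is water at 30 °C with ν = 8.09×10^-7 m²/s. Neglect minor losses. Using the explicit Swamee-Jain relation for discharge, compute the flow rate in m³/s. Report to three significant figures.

Swamee-Jain (Type II): Q = -0.965·√(gD⁵h_f/L)·ln[ε/(3.7D) + √(3.17ν²L/(gD³h_f))]
√(gD⁵h_f/L) = √(9.81·0.575⁵·46.9/2290) = 0.1124
ε/(3.7D) = 5.17×10^-4; √(3.17ν²L/(gD³h_f)) = 7.37×10^-6
Q = -0.965·0.1124·ln(5.244×10^-4) = 0.8191 m³/s
Check: V = 3.15 m/s, Re = 2.24×10^6, f = 0.02328, h_f = 47.0 m ≈ 46.9 m ✓

Q ≈ 0.819 m³/s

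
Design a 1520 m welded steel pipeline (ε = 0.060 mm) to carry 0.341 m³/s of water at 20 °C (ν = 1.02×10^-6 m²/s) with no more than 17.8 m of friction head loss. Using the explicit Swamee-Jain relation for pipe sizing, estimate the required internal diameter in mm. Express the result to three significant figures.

Swamee-Jain (Type III): D = 0.66·[ε^1.25·(LQ²/(gh_f))^4.75 + ν·Q^9.4·(L/(gh_f))^5.2]^0.04
LQ²/(gh_f) = 1.012; L/(gh_f) = 8.705
Term 1 = ε^1.25·(…)^4.75 = 5.59×10^-6; Term 2 = ν·Q^9.4·(…)^5.2 = 3.19×10^-6
D = 0.66·(5.59×10^-6 + 3.19×10^-6)^0.04 = 0.4143 m = 414 mm
Check: V = 2.53 m/s, Re = 1.03×10^6, f = 0.01409, h_f = 16.9 m ≈ 17.8 m ✓

D ≈ 414 mm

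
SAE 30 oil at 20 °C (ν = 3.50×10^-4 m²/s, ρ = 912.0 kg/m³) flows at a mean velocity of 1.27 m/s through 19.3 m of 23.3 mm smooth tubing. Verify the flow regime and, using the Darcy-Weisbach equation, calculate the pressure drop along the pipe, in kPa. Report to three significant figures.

Δp ≈ 461 kPa

Re = VD/ν = 1.27·0.02330/3.50×10^-4 = 84.5 → laminar (Re < 2300)
f = 64/Re = 0.7570
h_f = f(L/D)V²/(2g) = 0.7570·(19.3/0.02330)·1.27²/(2·9.81) = 51.55 m
Δp = ρg·h_f = 912.0·9.81·51.55 = 461.2 kPa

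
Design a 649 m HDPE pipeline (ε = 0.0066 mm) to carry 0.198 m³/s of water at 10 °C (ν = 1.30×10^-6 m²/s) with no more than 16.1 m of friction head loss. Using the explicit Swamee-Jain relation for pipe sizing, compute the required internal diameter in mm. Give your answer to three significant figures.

Swamee-Jain (Type III): D = 0.66·[ε^1.25·(LQ²/(gh_f))^4.75 + ν·Q^9.4·(L/(gh_f))^5.2]^0.04
LQ²/(gh_f) = 0.1611; L/(gh_f) = 4.109
Term 1 = ε^1.25·(…)^4.75 = 5.73×10^-11; Term 2 = ν·Q^9.4·(…)^5.2 = 4.94×10^-10
D = 0.66·(5.73×10^-11 + 4.94×10^-10)^0.04 = 0.2813 m = 281 mm
Check: V = 3.19 m/s, Re = 6.89×10^5, f = 0.01281, h_f = 15.3 m ≈ 16.1 m ✓

D ≈ 281 mm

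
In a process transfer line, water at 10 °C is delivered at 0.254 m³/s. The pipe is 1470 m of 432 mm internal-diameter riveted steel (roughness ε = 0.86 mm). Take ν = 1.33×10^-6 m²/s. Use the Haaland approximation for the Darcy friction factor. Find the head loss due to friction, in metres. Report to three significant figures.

V = 4Q/(πD²) = 4·0.254/(π·0.432²) = 1.733 m/s
Re = VD/ν = 1.733·0.432/1.33×10^-6 = 5.63×10^5 → turbulent
ε/D = 0.86/432 = 0.00199
Haaland: f = 0.02373
h_f = f(L/D)V²/(2g) = 0.02373·(1470/0.432)·1.733²/(2·9.81) = 12.36 m

h_f ≈ 12.4 m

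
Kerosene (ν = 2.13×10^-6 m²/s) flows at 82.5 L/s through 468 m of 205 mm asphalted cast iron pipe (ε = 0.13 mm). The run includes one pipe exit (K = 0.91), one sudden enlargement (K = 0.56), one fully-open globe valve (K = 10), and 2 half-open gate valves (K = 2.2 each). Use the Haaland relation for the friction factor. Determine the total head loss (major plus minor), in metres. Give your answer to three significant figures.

V = 4Q/(πD²) = 2.500 m/s; V²/2g = 0.3184 m
Re = 2.41×10^5, ε/D = 6.34×10^-4 → f = 0.01906 (Haaland)
Major: h_f = f(L/D)·V²/2g = 0.01906·2283·0.3184 = 13.86 m
Minor: ΣK = 15.9; h_m = ΣK·V²/2g = 5.053 m
Total H_L = 13.86 + 5.053 = 18.91 m

H_L ≈ 18.9 m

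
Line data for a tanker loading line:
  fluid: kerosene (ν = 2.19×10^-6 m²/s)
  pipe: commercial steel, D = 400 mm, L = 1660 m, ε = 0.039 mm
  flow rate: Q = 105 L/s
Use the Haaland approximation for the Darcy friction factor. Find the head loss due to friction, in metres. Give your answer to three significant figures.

V = 4Q/(πD²) = 4·0.105/(π·0.400²) = 0.8356 m/s
Re = VD/ν = 0.8356·0.400/2.19×10^-6 = 1.53×10^5 → turbulent
ε/D = 0.039/400 = 9.75×10^-5
Haaland: f = 0.01691
h_f = f(L/D)V²/(2g) = 0.01691·(1660/0.400)·0.8356²/(2·9.81) = 2.498 m

h_f ≈ 2.50 m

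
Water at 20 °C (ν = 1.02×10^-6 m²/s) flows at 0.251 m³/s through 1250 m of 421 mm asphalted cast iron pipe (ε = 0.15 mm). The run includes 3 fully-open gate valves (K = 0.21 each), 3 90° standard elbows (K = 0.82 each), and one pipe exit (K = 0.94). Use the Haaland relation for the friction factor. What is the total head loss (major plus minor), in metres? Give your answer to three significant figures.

H_L ≈ 8.67 m

V = 4Q/(πD²) = 1.803 m/s; V²/2g = 0.1657 m
Re = 7.44×10^5, ε/D = 3.56×10^-4 → f = 0.01627 (Haaland)
Major: h_f = f(L/D)·V²/2g = 0.01627·2969·0.1657 = 8.004 m
Minor: ΣK = 4.03; h_m = ΣK·V²/2g = 0.6678 m
Total H_L = 8.004 + 0.6678 = 8.672 m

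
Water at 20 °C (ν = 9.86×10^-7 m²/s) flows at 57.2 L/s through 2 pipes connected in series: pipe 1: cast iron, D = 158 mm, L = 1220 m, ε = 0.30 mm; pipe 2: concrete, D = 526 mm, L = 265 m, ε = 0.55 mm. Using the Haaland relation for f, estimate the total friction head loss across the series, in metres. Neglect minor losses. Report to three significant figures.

Pipe 1: V = 2.917 m/s, Re = 4.67×10^5, ε/D = 0.00190, f = 0.02350, h_1 = f(L/D)V²/2g = 78.73 m
Pipe 2: V = 0.2632 m/s, Re = 1.40×10^5, ε/D = 0.00105, f = 0.02155, h_2 = f(L/D)V²/2g = 0.03834 m
Series → Q common, losses add: H = Σh = 78.76 m

H ≈ 78.8 m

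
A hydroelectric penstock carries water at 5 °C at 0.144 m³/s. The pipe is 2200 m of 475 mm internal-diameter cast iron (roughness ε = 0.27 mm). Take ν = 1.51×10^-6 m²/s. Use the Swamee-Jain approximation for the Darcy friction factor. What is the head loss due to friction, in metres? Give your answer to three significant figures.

h_f ≈ 2.95 m

V = 4Q/(πD²) = 4·0.144/(π·0.475²) = 0.8126 m/s
Re = VD/ν = 0.8126·0.475/1.51×10^-6 = 2.56×10^5 → turbulent
ε/D = 0.27/475 = 5.68×10^-4
Swamee-Jain: f = 0.01892
h_f = f(L/D)V²/(2g) = 0.01892·(2200/0.475)·0.8126²/(2·9.81) = 2.949 m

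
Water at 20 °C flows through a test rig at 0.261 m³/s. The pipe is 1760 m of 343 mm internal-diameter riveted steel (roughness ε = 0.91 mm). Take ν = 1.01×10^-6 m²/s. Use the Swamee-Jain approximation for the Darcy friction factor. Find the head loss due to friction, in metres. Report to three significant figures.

h_f ≈ 53.2 m

V = 4Q/(πD²) = 4·0.261/(π·0.343²) = 2.825 m/s
Re = VD/ν = 2.825·0.343/1.01×10^-6 = 9.59×10^5 → turbulent
ε/D = 0.91/343 = 0.00265
Swamee-Jain: f = 0.02551
h_f = f(L/D)V²/(2g) = 0.02551·(1760/0.343)·2.825²/(2·9.81) = 53.24 m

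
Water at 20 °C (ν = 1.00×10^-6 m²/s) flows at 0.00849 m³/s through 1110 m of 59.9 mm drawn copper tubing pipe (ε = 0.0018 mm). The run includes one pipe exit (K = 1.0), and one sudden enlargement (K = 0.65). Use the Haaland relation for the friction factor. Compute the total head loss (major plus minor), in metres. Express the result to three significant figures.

V = 4Q/(πD²) = 3.013 m/s; V²/2g = 0.4626 m
Re = 1.80×10^5, ε/D = 3.01×10^-5 → f = 0.01599 (Haaland)
Major: h_f = f(L/D)·V²/2g = 0.01599·18531·0.4626 = 137.1 m
Minor: ΣK = 1.65; h_m = ΣK·V²/2g = 0.7633 m
Total H_L = 137.1 + 0.7633 = 137.9 m

H_L ≈ 138 m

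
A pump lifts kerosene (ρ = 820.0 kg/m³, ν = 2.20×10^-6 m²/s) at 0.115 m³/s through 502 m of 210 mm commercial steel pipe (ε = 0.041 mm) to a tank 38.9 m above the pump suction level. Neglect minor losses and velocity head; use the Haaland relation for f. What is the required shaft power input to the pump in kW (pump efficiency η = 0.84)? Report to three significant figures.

V = 4Q/(πD²) = 3.320 m/s; Re = 3.17×10^5; ε/D = 1.95×10^-4; f = 0.01593
h_f = f(L/D)V²/2g = 21.39 m
Total head H = z + h_f = 38.9 + 21.39 = 60.29 m
P_hyd = ρgQH = 820.0·9.81·0.115·60.29 = 55.78 kW
P_shaft = P_hyd/η = 55.78/0.84 = 66.40 kW

P_shaft ≈ 66.4 kW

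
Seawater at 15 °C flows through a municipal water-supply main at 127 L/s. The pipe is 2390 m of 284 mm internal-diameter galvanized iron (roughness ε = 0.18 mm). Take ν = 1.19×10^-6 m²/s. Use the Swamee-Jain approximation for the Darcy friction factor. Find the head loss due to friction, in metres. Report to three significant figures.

h_f ≈ 32.1 m

V = 4Q/(πD²) = 4·0.127/(π·0.284²) = 2.005 m/s
Re = VD/ν = 2.005·0.284/1.19×10^-6 = 4.78×10^5 → turbulent
ε/D = 0.18/284 = 6.34×10^-4
Swamee-Jain: f = 0.01860
h_f = f(L/D)V²/(2g) = 0.01860·(2390/0.284)·2.005²/(2·9.81) = 32.07 m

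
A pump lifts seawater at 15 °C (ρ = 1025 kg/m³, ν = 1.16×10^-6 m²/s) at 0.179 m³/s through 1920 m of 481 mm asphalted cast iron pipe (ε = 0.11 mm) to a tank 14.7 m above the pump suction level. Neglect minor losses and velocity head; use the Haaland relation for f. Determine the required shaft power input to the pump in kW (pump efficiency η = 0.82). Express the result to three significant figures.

V = 4Q/(πD²) = 0.9851 m/s; Re = 4.08×10^5; ε/D = 2.29×10^-4; f = 0.01581
h_f = f(L/D)V²/2g = 3.122 m
Total head H = z + h_f = 14.7 + 3.122 = 17.82 m
P_hyd = ρgQH = 1025·9.81·0.179·17.82 = 32.08 kW
P_shaft = P_hyd/η = 32.08/0.82 = 39.12 kW

P_shaft ≈ 39.1 kW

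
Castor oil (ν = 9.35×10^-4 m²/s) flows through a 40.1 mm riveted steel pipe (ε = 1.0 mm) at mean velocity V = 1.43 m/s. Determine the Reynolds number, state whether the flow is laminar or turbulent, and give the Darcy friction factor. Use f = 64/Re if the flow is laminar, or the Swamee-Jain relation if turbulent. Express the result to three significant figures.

Re ≈ 61.3; laminar; f = 64/Re ≈ 1.04

Re = VD/ν = 1.430·0.0401/9.35×10^-4 = 61.3
Re < 2300 → laminar → f = 64/Re = 1.044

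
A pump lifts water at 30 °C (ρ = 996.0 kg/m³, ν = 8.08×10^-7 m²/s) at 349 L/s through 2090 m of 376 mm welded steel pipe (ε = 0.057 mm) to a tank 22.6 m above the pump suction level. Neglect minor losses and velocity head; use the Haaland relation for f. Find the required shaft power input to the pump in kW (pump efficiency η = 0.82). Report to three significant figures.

V = 4Q/(πD²) = 3.143 m/s; Re = 1.46×10^6; ε/D = 1.52×10^-4; f = 0.01374
h_f = f(L/D)V²/2g = 38.45 m
Total head H = z + h_f = 22.6 + 38.45 = 61.05 m
P_hyd = ρgQH = 996.0·9.81·0.349·61.05 = 208.2 kW
P_shaft = P_hyd/η = 208.2/0.82 = 253.9 kW

P_shaft ≈ 254 kW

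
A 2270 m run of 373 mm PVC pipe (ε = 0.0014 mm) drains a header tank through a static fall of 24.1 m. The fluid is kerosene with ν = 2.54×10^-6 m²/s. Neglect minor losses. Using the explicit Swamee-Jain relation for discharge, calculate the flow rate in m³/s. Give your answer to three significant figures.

Q ≈ 0.256 m³/s

Swamee-Jain (Type II): Q = -0.965·√(gD⁵h_f/L)·ln[ε/(3.7D) + √(3.17ν²L/(gD³h_f))]
√(gD⁵h_f/L) = √(9.81·0.373⁵·24.1/2270) = 0.02742
ε/(3.7D) = 1.01×10^-6; √(3.17ν²L/(gD³h_f)) = 6.15×10^-5
Q = -0.965·0.02742·ln(6.253×10^-5) = 0.2562 m³/s
Check: V = 2.34 m/s, Re = 3.44×10^5, f = 0.01406, h_f = 24.0 m ≈ 24.1 m ✓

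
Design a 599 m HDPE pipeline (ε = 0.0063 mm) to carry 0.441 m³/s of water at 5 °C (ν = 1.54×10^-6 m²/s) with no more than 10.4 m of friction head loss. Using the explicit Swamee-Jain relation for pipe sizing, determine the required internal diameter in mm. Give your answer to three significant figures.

Swamee-Jain (Type III): D = 0.66·[ε^1.25·(LQ²/(gh_f))^4.75 + ν·Q^9.4·(L/(gh_f))^5.2]^0.04
LQ²/(gh_f) = 1.142; L/(gh_f) = 5.871
Term 1 = ε^1.25·(…)^4.75 = 5.93×10^-7; Term 2 = ν·Q^9.4·(…)^5.2 = 6.96×10^-6
D = 0.66·(5.93×10^-7 + 6.96×10^-6)^0.04 = 0.4118 m = 412 mm
Check: V = 3.31 m/s, Re = 8.85×10^5, f = 0.01219, h_f = 9.91 m ≈ 10.4 m ✓

D ≈ 412 mm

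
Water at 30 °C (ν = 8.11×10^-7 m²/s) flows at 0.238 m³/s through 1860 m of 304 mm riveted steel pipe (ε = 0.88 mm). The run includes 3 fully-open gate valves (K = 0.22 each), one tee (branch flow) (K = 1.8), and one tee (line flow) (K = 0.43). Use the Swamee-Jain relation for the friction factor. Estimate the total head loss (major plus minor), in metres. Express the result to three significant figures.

V = 4Q/(πD²) = 3.279 m/s; V²/2g = 0.5480 m
Re = 1.23×10^6, ε/D = 0.00289 → f = 0.02608 (Swamee-Jain)
Major: h_f = f(L/D)·V²/2g = 0.02608·6118·0.5480 = 87.44 m
Minor: ΣK = 2.89; h_m = ΣK·V²/2g = 1.584 m
Total H_L = 87.44 + 1.584 = 89.02 m

H_L ≈ 89.0 m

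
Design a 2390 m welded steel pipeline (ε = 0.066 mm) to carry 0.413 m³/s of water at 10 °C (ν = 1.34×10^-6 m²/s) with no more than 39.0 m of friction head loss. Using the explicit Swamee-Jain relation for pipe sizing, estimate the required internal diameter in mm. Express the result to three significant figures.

Swamee-Jain (Type III): D = 0.66·[ε^1.25·(LQ²/(gh_f))^4.75 + ν·Q^9.4·(L/(gh_f))^5.2]^0.04
LQ²/(gh_f) = 1.066; L/(gh_f) = 6.247
Term 1 = ε^1.25·(…)^4.75 = 8.04×10^-6; Term 2 = ν·Q^9.4·(…)^5.2 = 4.51×10^-6
D = 0.66·(8.04×10^-6 + 4.51×10^-6)^0.04 = 0.4202 m = 420 mm
Check: V = 2.98 m/s, Re = 9.34×10^5, f = 0.01434, h_f = 36.9 m ≈ 39.0 m ✓

D ≈ 420 mm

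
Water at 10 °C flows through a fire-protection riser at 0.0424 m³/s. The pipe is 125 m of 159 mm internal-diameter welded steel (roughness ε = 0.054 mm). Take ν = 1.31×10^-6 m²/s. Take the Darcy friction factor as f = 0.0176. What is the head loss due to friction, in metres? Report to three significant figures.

V = 4Q/(πD²) = 4·0.0424/(π·0.159²) = 2.135 m/s
h_f = f(L/D)V²/(2g) = 0.01760·(125/0.159)·2.135²/(2·9.81) = 3.216 m

h_f ≈ 3.22 m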